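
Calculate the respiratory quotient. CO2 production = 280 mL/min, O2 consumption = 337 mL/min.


RQ = VCO2 / VO2
RQ = 280 / 337
RQ = 0.8309


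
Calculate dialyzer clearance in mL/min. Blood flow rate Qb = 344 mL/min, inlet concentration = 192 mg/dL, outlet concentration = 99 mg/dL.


K = Qb * (Cb_in - Cb_out) / Cb_in
K = 344 * (192 - 99) / 192
K = 166.6 mL/min


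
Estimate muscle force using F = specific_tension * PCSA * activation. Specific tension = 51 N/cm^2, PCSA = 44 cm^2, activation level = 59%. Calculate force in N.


F = sigma * PCSA * activation
F = 51 * 44 * 0.59
F = 1324 N


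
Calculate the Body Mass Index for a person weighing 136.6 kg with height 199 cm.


BMI = weight / height^2
height = 199 cm = 1.99 m
BMI = 136.6 / 1.99^2
BMI = 34.49 kg/m^2


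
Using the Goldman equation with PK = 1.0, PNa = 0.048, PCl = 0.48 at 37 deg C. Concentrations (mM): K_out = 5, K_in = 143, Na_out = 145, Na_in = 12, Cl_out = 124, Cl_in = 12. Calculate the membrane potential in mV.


Vm = (RT/F)*ln((PK*Ko + PNa*Nao + PCl*Cli)/(PK*Ki + PNa*Nai + PCl*Clo))
Numer = 17.72, Denom = 203.096
Vm = -65.18 mV


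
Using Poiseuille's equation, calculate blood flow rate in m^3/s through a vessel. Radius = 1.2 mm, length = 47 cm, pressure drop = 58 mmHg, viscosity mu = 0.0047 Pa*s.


Q = pi*r^4*dP / (8*mu*L)
r = 0.0012 m, L = 0.47 m
dP = 58 mmHg = 7732.676 Pa
Q = 2.8505e-06 m^3/s


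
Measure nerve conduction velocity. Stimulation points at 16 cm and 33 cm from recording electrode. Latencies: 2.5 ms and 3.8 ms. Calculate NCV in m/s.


Distance = (33 - 16) / 100 = 0.17 m
dt = (3.8 - 2.5) / 1000 = 0.0013 s
NCV = dist / dt = 130.8 m/s


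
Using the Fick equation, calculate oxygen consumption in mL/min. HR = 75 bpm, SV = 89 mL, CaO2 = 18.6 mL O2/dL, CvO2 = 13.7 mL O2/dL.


CO = HR*SV = 75*89/1000 = 6.675 L/min
a-v O2 diff = 18.6 - 13.7 = 4.9 mL/dL
VO2 = CO * (CaO2-CvO2) * 10 dL/L
VO2 = 6.675 * 4.9 * 10
VO2 = 327.1 mL/min


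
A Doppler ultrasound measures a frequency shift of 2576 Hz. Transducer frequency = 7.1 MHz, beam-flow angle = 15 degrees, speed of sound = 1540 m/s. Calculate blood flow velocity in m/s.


v = fd * c / (2 * f0 * cos(theta))
v = 2576 * 1540 / (2 * 7.1000e+06 * cos(15))
v = 0.2892 m/s


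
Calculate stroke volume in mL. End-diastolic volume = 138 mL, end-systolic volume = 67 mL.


SV = EDV - ESV
SV = 138 - 67
SV = 71 mL


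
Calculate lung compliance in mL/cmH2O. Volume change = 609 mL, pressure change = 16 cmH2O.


C = dV / dP
C = 609 / 16
C = 38.06 mL/cmH2O


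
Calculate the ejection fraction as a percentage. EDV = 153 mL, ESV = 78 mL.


SV = EDV - ESV = 153 - 78 = 75 mL
EF = SV/EDV * 100 = 75/153 * 100
EF = 49.02%


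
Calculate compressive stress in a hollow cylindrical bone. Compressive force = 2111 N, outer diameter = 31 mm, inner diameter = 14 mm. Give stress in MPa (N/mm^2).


A = pi*(r_o^2 - r_i^2)
r_o = 15.5 mm, r_i = 7 mm
A = 600.83 mm^2
sigma = F/A = 2111 / 600.83
sigma = 3.513 MPa


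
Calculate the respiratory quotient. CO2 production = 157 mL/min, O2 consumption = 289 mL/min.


RQ = VCO2 / VO2
RQ = 157 / 289
RQ = 0.5433


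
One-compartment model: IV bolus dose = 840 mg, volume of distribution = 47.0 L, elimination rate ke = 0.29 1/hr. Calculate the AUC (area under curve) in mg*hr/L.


C0 = Dose/Vd = 840/47.0 = 17.8723 mg/L
AUC = C0/ke = 17.8723/0.29
AUC = 61.63 mg*hr/L


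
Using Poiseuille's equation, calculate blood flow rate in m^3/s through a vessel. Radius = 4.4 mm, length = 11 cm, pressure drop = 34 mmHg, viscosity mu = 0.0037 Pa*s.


Q = pi*r^4*dP / (8*mu*L)
r = 0.0044 m, L = 0.11 m
dP = 34 mmHg = 4532.948 Pa
Q = 0.001639 m^3/s


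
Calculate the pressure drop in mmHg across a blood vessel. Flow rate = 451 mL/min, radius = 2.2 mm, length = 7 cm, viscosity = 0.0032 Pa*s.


dP = 8*mu*L*Q / (pi*r^4)
Q = 451 mL/min = 7.51667e-06 m^3/s
dP = 183.03 Pa = 183.03 / 133.322 mmHg = 1.373 mmHg


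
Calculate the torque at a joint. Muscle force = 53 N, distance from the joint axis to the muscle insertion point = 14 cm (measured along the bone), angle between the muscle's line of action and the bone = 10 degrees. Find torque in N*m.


Torque = F * d * sin(theta)   (moment arm = d*sin(theta))
d = 14 cm = 0.14 m
Torque = 53 * 0.14 * sin(10)
Torque = 1.288 N*m


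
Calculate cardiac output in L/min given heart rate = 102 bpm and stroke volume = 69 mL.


CO = HR * SV
CO = 102 * 69 / 1000
CO = 7.038 L/min


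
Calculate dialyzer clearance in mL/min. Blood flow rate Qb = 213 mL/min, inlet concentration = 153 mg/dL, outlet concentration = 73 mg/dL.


K = Qb * (Cb_in - Cb_out) / Cb_in
K = 213 * (153 - 73) / 153
K = 111.4 mL/min


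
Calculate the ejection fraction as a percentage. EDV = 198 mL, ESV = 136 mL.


SV = EDV - ESV = 198 - 136 = 62 mL
EF = SV/EDV * 100 = 62/198 * 100
EF = 31.31%


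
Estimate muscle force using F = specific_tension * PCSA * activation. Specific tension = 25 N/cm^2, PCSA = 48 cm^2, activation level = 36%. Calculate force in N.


F = sigma * PCSA * activation
F = 25 * 48 * 0.36
F = 432 N


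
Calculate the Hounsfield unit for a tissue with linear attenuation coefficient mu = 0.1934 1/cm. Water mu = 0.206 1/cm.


HU = ((mu_tissue - mu_water) / mu_water) * 1000
HU = ((0.1934 - 0.206) / 0.206) * 1000
HU = -61.17


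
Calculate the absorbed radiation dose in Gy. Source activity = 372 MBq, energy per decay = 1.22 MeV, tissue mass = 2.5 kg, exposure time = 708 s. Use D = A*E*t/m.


A = 372 MBq = 3.7200e+08 Bq
E = 1.22 MeV = 1.95444e-13 J
D = A*E*t/m = 3.7200e+08*1.95444e-13*708/2.5
D = 0.02059 Gy


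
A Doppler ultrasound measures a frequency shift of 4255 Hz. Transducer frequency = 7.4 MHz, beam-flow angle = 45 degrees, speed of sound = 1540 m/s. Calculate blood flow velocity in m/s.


v = fd * c / (2 * f0 * cos(theta))
v = 4255 * 1540 / (2 * 7.4000e+06 * cos(45))
v = 0.6261 m/s


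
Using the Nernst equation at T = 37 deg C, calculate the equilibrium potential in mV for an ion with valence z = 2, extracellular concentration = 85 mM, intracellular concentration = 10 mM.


E = (RT/(zF)) * ln(C_out/C_in)
T = 37 + 273.15 = 310.15 K
E = (8.314 * 310.15 / (2 * 96485)) * ln(85/10)
E = 28.6 mV


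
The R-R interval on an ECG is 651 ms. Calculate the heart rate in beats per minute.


HR = 60 / RR_interval(s)
RR = 651 ms = 0.651 s
HR = 60 / 0.651 = 92.17 bpm


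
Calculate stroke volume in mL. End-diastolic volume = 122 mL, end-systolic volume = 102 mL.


SV = EDV - ESV
SV = 122 - 102
SV = 20 mL


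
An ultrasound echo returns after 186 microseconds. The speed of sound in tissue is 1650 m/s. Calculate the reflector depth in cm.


depth = c * t / 2
t = 186 us = 1.8600e-04 s
depth = 1650 * 1.8600e-04 / 2
depth = 0.15345 m = 15.345 cm


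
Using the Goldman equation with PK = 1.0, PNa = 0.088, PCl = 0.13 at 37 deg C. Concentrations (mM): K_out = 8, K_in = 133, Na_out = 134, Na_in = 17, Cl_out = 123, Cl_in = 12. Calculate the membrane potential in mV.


Vm = (RT/F)*ln((PK*Ko + PNa*Nao + PCl*Cli)/(PK*Ki + PNa*Nai + PCl*Clo))
Numer = 21.352, Denom = 150.486
Vm = -52.19 mV


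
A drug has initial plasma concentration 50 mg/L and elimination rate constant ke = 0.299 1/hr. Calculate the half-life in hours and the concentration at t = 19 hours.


t_half = ln(2) / ke = 0.693147 / 0.299 = 2.318 hr
C(t) = C0 * exp(-ke*t) = 50 * exp(-0.299*19)
C(19) = 0.1705 mg/L


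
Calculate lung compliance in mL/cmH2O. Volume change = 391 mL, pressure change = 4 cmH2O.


C = dV / dP
C = 391 / 4
C = 97.75 mL/cmH2O


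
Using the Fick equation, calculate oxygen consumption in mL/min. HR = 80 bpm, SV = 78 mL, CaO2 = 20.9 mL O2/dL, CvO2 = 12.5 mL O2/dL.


CO = HR*SV = 80*78/1000 = 6.24 L/min
a-v O2 diff = 20.9 - 12.5 = 8.4 mL/dL
VO2 = CO * (CaO2-CvO2) * 10 dL/L
VO2 = 6.24 * 8.4 * 10
VO2 = 524.2 mL/min


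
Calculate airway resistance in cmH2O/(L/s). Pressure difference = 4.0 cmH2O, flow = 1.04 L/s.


R = dP / flow
R = 4.0 / 1.04
R = 3.846 cmH2O/(L/s)


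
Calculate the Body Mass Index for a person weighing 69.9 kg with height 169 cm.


BMI = weight / height^2
height = 169 cm = 1.69 m
BMI = 69.9 / 1.69^2
BMI = 24.47 kg/m^2


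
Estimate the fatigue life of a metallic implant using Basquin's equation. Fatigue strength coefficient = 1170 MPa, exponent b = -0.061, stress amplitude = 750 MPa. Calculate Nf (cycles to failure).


sigma_a = sigma_f' * (2Nf)^b
2Nf = (sigma_a/sigma_f')^(1/b)
2Nf = (750/1170)^(1/-0.061)
2Nf = 1465.4703
Nf = 732.7


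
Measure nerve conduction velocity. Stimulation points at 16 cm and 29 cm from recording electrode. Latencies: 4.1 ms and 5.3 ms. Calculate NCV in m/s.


Distance = (29 - 16) / 100 = 0.13 m
dt = (5.3 - 4.1) / 1000 = 0.0012 s
NCV = dist / dt = 108.3 m/s


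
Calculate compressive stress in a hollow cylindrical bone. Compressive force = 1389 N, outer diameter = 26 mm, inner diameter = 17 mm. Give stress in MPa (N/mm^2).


A = pi*(r_o^2 - r_i^2)
r_o = 13 mm, r_i = 8.5 mm
A = 303.949 mm^2
sigma = F/A = 1389 / 303.949
sigma = 4.57 MPa


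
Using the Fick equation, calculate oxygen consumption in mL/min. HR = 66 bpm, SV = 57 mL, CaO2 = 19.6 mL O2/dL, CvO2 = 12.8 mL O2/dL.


CO = HR*SV = 66*57/1000 = 3.762 L/min
a-v O2 diff = 19.6 - 12.8 = 6.8 mL/dL
VO2 = CO * (CaO2-CvO2) * 10 dL/L
VO2 = 3.762 * 6.8 * 10
VO2 = 255.8 mL/min


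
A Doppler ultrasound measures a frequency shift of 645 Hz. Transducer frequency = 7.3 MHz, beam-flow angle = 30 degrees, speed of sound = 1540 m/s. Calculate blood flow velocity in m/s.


v = fd * c / (2 * f0 * cos(theta))
v = 645 * 1540 / (2 * 7.3000e+06 * cos(30))
v = 0.07856 m/s


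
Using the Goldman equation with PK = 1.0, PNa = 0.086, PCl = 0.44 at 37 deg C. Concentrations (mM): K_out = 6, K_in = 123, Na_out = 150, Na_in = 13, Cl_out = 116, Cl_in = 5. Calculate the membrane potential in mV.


Vm = (RT/F)*ln((PK*Ko + PNa*Nao + PCl*Cli)/(PK*Ki + PNa*Nai + PCl*Clo))
Numer = 21.1, Denom = 175.158
Vm = -56.56 mV


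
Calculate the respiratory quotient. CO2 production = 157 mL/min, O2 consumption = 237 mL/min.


RQ = VCO2 / VO2
RQ = 157 / 237
RQ = 0.6624


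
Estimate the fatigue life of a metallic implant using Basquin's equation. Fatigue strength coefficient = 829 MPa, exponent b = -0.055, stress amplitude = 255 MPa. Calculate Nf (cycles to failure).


sigma_a = sigma_f' * (2Nf)^b
2Nf = (sigma_a/sigma_f')^(1/b)
2Nf = (255/829)^(1/-0.055)
2Nf = 2.0386929e+09
Nf = 1.0193e+09


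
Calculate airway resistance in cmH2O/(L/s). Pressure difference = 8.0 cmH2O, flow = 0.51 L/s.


R = dP / flow
R = 8.0 / 0.51
R = 15.69 cmH2O/(L/s)


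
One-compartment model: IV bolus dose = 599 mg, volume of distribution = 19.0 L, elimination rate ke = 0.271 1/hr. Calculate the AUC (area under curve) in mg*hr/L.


C0 = Dose/Vd = 599/19.0 = 31.5263 mg/L
AUC = C0/ke = 31.5263/0.271
AUC = 116.3 mg*hr/L


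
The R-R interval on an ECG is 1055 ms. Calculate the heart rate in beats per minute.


HR = 60 / RR_interval(s)
RR = 1055 ms = 1.055 s
HR = 60 / 1.055 = 56.87 bpm


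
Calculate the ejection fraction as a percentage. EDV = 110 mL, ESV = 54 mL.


SV = EDV - ESV = 110 - 54 = 56 mL
EF = SV/EDV * 100 = 56/110 * 100
EF = 50.91%


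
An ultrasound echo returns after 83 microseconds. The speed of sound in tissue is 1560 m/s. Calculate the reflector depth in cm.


depth = c * t / 2
t = 83 us = 8.3000e-05 s
depth = 1560 * 8.3000e-05 / 2
depth = 0.06474 m = 6.474 cm


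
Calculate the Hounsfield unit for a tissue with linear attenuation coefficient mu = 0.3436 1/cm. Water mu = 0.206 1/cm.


HU = ((mu_tissue - mu_water) / mu_water) * 1000
HU = ((0.3436 - 0.206) / 0.206) * 1000
HU = 668


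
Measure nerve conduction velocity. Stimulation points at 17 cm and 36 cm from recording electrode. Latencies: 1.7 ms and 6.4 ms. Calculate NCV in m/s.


Distance = (36 - 17) / 100 = 0.19 m
dt = (6.4 - 1.7) / 1000 = 0.0047 s
NCV = dist / dt = 40.43 m/s


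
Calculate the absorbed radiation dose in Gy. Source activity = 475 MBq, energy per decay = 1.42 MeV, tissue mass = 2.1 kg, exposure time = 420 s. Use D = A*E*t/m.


A = 475 MBq = 4.7500e+08 Bq
E = 1.42 MeV = 2.27484e-13 J
D = A*E*t/m = 4.7500e+08*2.27484e-13*420/2.1
D = 0.02161 Gy


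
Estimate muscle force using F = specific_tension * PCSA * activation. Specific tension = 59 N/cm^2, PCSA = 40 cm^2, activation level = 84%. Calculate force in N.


F = sigma * PCSA * activation
F = 59 * 40 * 0.84
F = 1982 N


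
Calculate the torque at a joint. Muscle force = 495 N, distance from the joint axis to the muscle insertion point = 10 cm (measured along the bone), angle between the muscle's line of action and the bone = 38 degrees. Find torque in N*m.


Torque = F * d * sin(theta)   (moment arm = d*sin(theta))
d = 10 cm = 0.1 m
Torque = 495 * 0.1 * sin(38)
Torque = 30.48 N*m


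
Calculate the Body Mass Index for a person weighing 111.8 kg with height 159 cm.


BMI = weight / height^2
height = 159 cm = 1.59 m
BMI = 111.8 / 1.59^2
BMI = 44.22 kg/m^2


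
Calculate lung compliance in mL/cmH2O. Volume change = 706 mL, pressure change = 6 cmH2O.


C = dV / dP
C = 706 / 6
C = 117.7 mL/cmH2O


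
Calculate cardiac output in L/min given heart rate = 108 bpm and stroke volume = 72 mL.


CO = HR * SV
CO = 108 * 72 / 1000
CO = 7.776 L/min


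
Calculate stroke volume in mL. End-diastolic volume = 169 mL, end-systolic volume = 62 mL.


SV = EDV - ESV
SV = 169 - 62
SV = 107 mL


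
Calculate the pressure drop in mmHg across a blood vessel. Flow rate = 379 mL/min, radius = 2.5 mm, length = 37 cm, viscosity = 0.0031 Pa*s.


dP = 8*mu*L*Q / (pi*r^4)
Q = 379 mL/min = 6.31667e-06 m^3/s
dP = 472.315 Pa = 472.315 / 133.322 mmHg = 3.543 mmHg


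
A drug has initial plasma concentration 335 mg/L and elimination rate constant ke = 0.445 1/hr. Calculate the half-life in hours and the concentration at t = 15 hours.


t_half = ln(2) / ke = 0.693147 / 0.445 = 1.558 hr
C(t) = C0 * exp(-ke*t) = 335 * exp(-0.445*15)
C(15) = 0.4228 mg/L


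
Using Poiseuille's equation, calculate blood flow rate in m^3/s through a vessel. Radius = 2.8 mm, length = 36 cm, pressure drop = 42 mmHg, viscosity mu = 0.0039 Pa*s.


Q = pi*r^4*dP / (8*mu*L)
r = 0.0028 m, L = 0.36 m
dP = 42 mmHg = 5599.524 Pa
Q = 9.6267e-05 m^3/s


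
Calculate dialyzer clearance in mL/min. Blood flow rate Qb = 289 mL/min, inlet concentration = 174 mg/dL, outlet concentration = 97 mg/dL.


K = Qb * (Cb_in - Cb_out) / Cb_in
K = 289 * (174 - 97) / 174
K = 127.9 mL/min


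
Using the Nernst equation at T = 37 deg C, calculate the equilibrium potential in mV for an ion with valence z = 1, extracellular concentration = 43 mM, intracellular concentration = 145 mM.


E = (RT/(zF)) * ln(C_out/C_in)
T = 37 + 273.15 = 310.15 K
E = (8.314 * 310.15 / (1 * 96485)) * ln(43/145)
E = -32.49 mV


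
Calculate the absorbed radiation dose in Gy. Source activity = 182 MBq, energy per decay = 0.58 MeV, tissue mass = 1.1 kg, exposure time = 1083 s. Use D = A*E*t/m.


A = 182 MBq = 1.8200e+08 Bq
E = 0.58 MeV = 9.2916e-14 J
D = A*E*t/m = 1.8200e+08*9.2916e-14*1083/1.1
D = 0.01665 Gy


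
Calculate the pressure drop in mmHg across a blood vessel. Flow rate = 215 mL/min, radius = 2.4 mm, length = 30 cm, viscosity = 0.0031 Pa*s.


dP = 8*mu*L*Q / (pi*r^4)
Q = 215 mL/min = 3.58333e-06 m^3/s
dP = 255.779 Pa = 255.779 / 133.322 mmHg = 1.919 mmHg


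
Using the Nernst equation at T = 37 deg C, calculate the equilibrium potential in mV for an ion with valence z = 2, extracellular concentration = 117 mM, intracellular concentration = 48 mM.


E = (RT/(zF)) * ln(C_out/C_in)
T = 37 + 273.15 = 310.15 K
E = (8.314 * 310.15 / (2 * 96485)) * ln(117/48)
E = 11.91 mV


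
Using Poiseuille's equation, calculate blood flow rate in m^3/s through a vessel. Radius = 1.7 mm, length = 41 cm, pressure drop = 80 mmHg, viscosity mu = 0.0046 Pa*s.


Q = pi*r^4*dP / (8*mu*L)
r = 0.0017 m, L = 0.41 m
dP = 80 mmHg = 10665.76 Pa
Q = 1.8548e-05 m^3/s


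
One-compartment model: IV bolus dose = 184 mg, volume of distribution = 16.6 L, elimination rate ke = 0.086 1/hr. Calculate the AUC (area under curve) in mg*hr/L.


C0 = Dose/Vd = 184/16.6 = 11.0843 mg/L
AUC = C0/ke = 11.0843/0.086
AUC = 128.9 mg*hr/L


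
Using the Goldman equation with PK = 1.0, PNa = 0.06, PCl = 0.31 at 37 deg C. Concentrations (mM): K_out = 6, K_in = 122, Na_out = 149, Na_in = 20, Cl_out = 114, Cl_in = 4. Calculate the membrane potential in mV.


Vm = (RT/F)*ln((PK*Ko + PNa*Nao + PCl*Cli)/(PK*Ki + PNa*Nai + PCl*Clo))
Numer = 16.18, Denom = 158.54
Vm = -60.99 mV


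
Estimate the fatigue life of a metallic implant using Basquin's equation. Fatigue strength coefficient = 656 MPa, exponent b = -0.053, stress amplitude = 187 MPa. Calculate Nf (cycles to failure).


sigma_a = sigma_f' * (2Nf)^b
2Nf = (sigma_a/sigma_f')^(1/b)
2Nf = (187/656)^(1/-0.053)
2Nf = 1.9239469e+10
Nf = 9.6197e+09


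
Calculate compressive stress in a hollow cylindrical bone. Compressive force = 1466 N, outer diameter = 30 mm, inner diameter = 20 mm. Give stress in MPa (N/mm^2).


A = pi*(r_o^2 - r_i^2)
r_o = 15 mm, r_i = 10 mm
A = 392.699 mm^2
sigma = F/A = 1466 / 392.699
sigma = 3.733 MPa


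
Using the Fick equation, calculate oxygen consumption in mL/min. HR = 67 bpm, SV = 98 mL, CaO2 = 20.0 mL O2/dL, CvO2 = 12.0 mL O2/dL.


CO = HR*SV = 67*98/1000 = 6.566 L/min
a-v O2 diff = 20.0 - 12.0 = 8 mL/dL
VO2 = CO * (CaO2-CvO2) * 10 dL/L
VO2 = 6.566 * 8 * 10
VO2 = 525.3 mL/min


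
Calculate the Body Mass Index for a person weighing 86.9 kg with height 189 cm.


BMI = weight / height^2
height = 189 cm = 1.89 m
BMI = 86.9 / 1.89^2
BMI = 24.33 kg/m^2


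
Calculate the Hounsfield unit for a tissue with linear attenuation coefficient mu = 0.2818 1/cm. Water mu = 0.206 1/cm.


HU = ((mu_tissue - mu_water) / mu_water) * 1000
HU = ((0.2818 - 0.206) / 0.206) * 1000
HU = 368


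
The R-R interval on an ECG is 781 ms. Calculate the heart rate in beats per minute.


HR = 60 / RR_interval(s)
RR = 781 ms = 0.781 s
HR = 60 / 0.781 = 76.82 bpm


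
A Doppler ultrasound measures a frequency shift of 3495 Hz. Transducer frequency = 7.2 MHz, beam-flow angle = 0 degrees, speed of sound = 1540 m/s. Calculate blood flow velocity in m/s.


v = fd * c / (2 * f0 * cos(theta))
v = 3495 * 1540 / (2 * 7.2000e+06 * cos(0))
v = 0.3738 m/s


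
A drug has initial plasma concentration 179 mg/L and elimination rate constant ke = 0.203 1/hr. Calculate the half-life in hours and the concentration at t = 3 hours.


t_half = ln(2) / ke = 0.693147 / 0.203 = 3.415 hr
C(t) = C0 * exp(-ke*t) = 179 * exp(-0.203*3)
C(3) = 97.36 mg/L


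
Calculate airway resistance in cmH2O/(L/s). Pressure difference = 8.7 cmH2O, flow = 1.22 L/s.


R = dP / flow
R = 8.7 / 1.22
R = 7.131 cmH2O/(L/s)


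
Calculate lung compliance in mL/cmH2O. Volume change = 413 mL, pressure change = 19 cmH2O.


C = dV / dP
C = 413 / 19
C = 21.74 mL/cmH2O


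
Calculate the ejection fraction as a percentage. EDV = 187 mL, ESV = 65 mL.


SV = EDV - ESV = 187 - 65 = 122 mL
EF = SV/EDV * 100 = 122/187 * 100
EF = 65.24%


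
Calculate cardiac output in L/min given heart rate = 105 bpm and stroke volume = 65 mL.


CO = HR * SV
CO = 105 * 65 / 1000
CO = 6.825 L/min


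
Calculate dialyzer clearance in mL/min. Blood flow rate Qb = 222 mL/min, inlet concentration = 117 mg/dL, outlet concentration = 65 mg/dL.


K = Qb * (Cb_in - Cb_out) / Cb_in
K = 222 * (117 - 65) / 117
K = 98.67 mL/min


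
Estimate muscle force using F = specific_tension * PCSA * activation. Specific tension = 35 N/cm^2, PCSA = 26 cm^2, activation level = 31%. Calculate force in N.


F = sigma * PCSA * activation
F = 35 * 26 * 0.31
F = 282.1 N


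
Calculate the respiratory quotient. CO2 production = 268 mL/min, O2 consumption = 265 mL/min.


RQ = VCO2 / VO2
RQ = 268 / 265
RQ = 1.011


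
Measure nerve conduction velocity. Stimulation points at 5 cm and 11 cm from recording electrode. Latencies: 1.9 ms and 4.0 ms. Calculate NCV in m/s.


Distance = (11 - 5) / 100 = 0.06 m
dt = (4.0 - 1.9) / 1000 = 0.0021 s
NCV = dist / dt = 28.57 m/s


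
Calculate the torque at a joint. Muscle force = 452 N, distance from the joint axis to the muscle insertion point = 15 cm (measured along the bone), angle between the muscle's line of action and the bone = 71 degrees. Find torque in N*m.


Torque = F * d * sin(theta)   (moment arm = d*sin(theta))
d = 15 cm = 0.15 m
Torque = 452 * 0.15 * sin(71)
Torque = 64.11 N*m


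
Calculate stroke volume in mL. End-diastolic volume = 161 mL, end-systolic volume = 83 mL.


SV = EDV - ESV
SV = 161 - 83
SV = 78 mL


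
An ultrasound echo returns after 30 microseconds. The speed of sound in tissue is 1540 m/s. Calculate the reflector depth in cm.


depth = c * t / 2
t = 30 us = 3.0000e-05 s
depth = 1540 * 3.0000e-05 / 2
depth = 0.0231 m = 2.31 cm


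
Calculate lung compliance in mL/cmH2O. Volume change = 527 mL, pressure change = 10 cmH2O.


C = dV / dP
C = 527 / 10
C = 52.7 mL/cmH2O


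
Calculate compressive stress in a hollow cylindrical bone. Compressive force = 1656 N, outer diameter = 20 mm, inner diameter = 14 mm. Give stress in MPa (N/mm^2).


A = pi*(r_o^2 - r_i^2)
r_o = 10 mm, r_i = 7 mm
A = 160.221 mm^2
sigma = F/A = 1656 / 160.221
sigma = 10.34 MPa


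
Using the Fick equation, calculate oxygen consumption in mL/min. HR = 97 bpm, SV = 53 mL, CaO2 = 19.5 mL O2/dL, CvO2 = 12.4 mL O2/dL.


CO = HR*SV = 97*53/1000 = 5.141 L/min
a-v O2 diff = 19.5 - 12.4 = 7.1 mL/dL
VO2 = CO * (CaO2-CvO2) * 10 dL/L
VO2 = 5.141 * 7.1 * 10
VO2 = 365 mL/min


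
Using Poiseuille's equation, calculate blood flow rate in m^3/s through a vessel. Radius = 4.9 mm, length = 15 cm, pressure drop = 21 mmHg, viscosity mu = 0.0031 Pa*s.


Q = pi*r^4*dP / (8*mu*L)
r = 0.0049 m, L = 0.15 m
dP = 21 mmHg = 2799.762 Pa
Q = 0.001363 m^3/s


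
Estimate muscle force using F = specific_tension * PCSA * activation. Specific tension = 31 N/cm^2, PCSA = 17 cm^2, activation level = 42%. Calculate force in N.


F = sigma * PCSA * activation
F = 31 * 17 * 0.42
F = 221.3 N


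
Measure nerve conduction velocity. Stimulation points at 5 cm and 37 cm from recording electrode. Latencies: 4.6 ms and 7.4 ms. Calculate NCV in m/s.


Distance = (37 - 5) / 100 = 0.32 m
dt = (7.4 - 4.6) / 1000 = 0.0028 s
NCV = dist / dt = 114.3 m/s


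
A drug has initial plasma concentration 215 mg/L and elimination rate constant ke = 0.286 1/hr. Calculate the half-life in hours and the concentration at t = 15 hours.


t_half = ln(2) / ke = 0.693147 / 0.286 = 2.424 hr
C(t) = C0 * exp(-ke*t) = 215 * exp(-0.286*15)
C(15) = 2.947 mg/L


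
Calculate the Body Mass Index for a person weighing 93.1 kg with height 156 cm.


BMI = weight / height^2
height = 156 cm = 1.56 m
BMI = 93.1 / 1.56^2
BMI = 38.26 kg/m^2


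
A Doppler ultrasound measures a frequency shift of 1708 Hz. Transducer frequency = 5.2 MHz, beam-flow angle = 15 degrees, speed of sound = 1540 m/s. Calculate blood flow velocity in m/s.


v = fd * c / (2 * f0 * cos(theta))
v = 1708 * 1540 / (2 * 5.2000e+06 * cos(15))
v = 0.2618 m/s


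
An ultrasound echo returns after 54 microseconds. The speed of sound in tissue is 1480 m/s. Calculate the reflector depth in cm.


depth = c * t / 2
t = 54 us = 5.4000e-05 s
depth = 1480 * 5.4000e-05 / 2
depth = 0.03996 m = 3.996 cm


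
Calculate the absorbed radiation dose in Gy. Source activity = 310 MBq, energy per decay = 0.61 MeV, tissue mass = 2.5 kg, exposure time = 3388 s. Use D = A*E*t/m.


A = 310 MBq = 3.1000e+08 Bq
E = 0.61 MeV = 9.7722e-14 J
D = A*E*t/m = 3.1000e+08*9.7722e-14*3388/2.5
D = 0.04105 Gy


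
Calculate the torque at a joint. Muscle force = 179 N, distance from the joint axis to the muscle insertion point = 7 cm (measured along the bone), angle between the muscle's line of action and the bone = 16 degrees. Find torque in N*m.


Torque = F * d * sin(theta)   (moment arm = d*sin(theta))
d = 7 cm = 0.07 m
Torque = 179 * 0.07 * sin(16)
Torque = 3.454 N*m


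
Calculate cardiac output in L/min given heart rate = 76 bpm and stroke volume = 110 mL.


CO = HR * SV
CO = 76 * 110 / 1000
CO = 8.36 L/min


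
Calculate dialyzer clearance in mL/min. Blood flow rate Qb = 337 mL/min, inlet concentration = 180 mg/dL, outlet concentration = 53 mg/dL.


K = Qb * (Cb_in - Cb_out) / Cb_in
K = 337 * (180 - 53) / 180
K = 237.8 mL/min


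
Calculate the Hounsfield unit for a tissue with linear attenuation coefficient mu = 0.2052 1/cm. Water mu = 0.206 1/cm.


HU = ((mu_tissue - mu_water) / mu_water) * 1000
HU = ((0.2052 - 0.206) / 0.206) * 1000
HU = -3.883


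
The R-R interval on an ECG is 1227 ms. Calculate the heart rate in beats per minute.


HR = 60 / RR_interval(s)
RR = 1227 ms = 1.227 s
HR = 60 / 1.227 = 48.9 bpm


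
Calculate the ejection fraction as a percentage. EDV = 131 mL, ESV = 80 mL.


SV = EDV - ESV = 131 - 80 = 51 mL
EF = SV/EDV * 100 = 51/131 * 100
EF = 38.93%


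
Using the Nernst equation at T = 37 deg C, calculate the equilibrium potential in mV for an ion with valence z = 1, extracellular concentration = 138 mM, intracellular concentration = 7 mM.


E = (RT/(zF)) * ln(C_out/C_in)
T = 37 + 273.15 = 310.15 K
E = (8.314 * 310.15 / (1 * 96485)) * ln(138/7)
E = 79.68 mV


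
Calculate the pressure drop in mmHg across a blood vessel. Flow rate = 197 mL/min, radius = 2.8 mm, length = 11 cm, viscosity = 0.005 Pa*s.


dP = 8*mu*L*Q / (pi*r^4)
Q = 197 mL/min = 3.28333e-06 m^3/s
dP = 74.8144 Pa = 74.8144 / 133.322 mmHg = 0.5612 mmHg


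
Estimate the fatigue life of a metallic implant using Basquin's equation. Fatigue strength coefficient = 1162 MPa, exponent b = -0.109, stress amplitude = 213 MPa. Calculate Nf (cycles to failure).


sigma_a = sigma_f' * (2Nf)^b
2Nf = (sigma_a/sigma_f')^(1/b)
2Nf = (213/1162)^(1/-0.109)
2Nf = 5752761.5
Nf = 2.8764e+06


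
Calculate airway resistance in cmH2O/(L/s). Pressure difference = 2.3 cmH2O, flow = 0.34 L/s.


R = dP / flow
R = 2.3 / 0.34
R = 6.765 cmH2O/(L/s)


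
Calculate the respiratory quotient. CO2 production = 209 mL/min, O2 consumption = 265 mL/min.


RQ = VCO2 / VO2
RQ = 209 / 265
RQ = 0.7887


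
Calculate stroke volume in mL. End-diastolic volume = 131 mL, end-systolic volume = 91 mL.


SV = EDV - ESV
SV = 131 - 91
SV = 40 mL


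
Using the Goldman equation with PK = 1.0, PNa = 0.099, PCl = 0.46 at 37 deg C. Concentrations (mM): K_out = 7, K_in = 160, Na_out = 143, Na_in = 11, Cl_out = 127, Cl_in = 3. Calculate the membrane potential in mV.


Vm = (RT/F)*ln((PK*Ko + PNa*Nao + PCl*Cli)/(PK*Ki + PNa*Nai + PCl*Clo))
Numer = 22.537, Denom = 219.509
Vm = -60.83 mV


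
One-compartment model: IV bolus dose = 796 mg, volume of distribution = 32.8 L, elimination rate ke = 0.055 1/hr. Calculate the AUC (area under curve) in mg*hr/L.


C0 = Dose/Vd = 796/32.8 = 24.2683 mg/L
AUC = C0/ke = 24.2683/0.055
AUC = 441.2 mg*hr/L


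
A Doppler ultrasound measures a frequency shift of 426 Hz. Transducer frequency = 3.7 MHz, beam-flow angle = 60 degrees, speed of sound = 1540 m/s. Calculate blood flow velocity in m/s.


v = fd * c / (2 * f0 * cos(theta))
v = 426 * 1540 / (2 * 3.7000e+06 * cos(60))
v = 0.1773 m/s


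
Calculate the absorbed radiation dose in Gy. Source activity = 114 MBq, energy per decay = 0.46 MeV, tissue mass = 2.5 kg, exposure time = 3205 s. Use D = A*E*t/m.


A = 114 MBq = 1.1400e+08 Bq
E = 0.46 MeV = 7.3692e-14 J
D = A*E*t/m = 1.1400e+08*7.3692e-14*3205/2.5
D = 0.01077 Gy


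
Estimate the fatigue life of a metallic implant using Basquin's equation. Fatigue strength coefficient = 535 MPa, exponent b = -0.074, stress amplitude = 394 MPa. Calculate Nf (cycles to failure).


sigma_a = sigma_f' * (2Nf)^b
2Nf = (sigma_a/sigma_f')^(1/b)
2Nf = (394/535)^(1/-0.074)
2Nf = 62.426996
Nf = 31.21


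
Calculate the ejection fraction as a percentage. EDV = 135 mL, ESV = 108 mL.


SV = EDV - ESV = 135 - 108 = 27 mL
EF = SV/EDV * 100 = 27/135 * 100
EF = 20%


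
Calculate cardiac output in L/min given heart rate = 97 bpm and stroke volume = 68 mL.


CO = HR * SV
CO = 97 * 68 / 1000
CO = 6.596 L/min


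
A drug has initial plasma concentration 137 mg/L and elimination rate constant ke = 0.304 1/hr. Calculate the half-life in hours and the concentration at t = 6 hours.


t_half = ln(2) / ke = 0.693147 / 0.304 = 2.28 hr
C(t) = C0 * exp(-ke*t) = 137 * exp(-0.304*6)
C(6) = 22.11 mg/L


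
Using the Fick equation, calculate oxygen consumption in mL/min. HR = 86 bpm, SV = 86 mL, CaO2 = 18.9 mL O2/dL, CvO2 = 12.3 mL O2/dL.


CO = HR*SV = 86*86/1000 = 7.396 L/min
a-v O2 diff = 18.9 - 12.3 = 6.6 mL/dL
VO2 = CO * (CaO2-CvO2) * 10 dL/L
VO2 = 7.396 * 6.6 * 10
VO2 = 488.1 mL/min


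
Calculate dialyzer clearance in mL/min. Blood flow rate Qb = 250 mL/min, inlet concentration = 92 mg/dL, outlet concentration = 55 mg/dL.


K = Qb * (Cb_in - Cb_out) / Cb_in
K = 250 * (92 - 55) / 92
K = 100.5 mL/min


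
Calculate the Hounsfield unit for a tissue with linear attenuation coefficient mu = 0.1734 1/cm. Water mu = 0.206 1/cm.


HU = ((mu_tissue - mu_water) / mu_water) * 1000
HU = ((0.1734 - 0.206) / 0.206) * 1000
HU = -158.3


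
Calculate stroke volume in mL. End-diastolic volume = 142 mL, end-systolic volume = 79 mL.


SV = EDV - ESV
SV = 142 - 79
SV = 63 mL


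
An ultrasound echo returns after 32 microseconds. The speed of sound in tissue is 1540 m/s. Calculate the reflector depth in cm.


depth = c * t / 2
t = 32 us = 3.2000e-05 s
depth = 1540 * 3.2000e-05 / 2
depth = 0.02464 m = 2.464 cm


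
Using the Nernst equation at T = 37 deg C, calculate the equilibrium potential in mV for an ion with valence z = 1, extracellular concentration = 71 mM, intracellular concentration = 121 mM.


E = (RT/(zF)) * ln(C_out/C_in)
T = 37 + 273.15 = 310.15 K
E = (8.314 * 310.15 / (1 * 96485)) * ln(71/121)
E = -14.25 mV


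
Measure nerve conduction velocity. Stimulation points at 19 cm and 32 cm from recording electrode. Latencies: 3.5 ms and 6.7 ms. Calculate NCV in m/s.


Distance = (32 - 19) / 100 = 0.13 m
dt = (6.7 - 3.5) / 1000 = 0.0032 s
NCV = dist / dt = 40.62 m/s


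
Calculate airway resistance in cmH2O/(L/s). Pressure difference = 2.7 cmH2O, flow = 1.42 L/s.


R = dP / flow
R = 2.7 / 1.42
R = 1.901 cmH2O/(L/s)


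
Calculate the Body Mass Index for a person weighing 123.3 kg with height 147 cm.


BMI = weight / height^2
height = 147 cm = 1.47 m
BMI = 123.3 / 1.47^2
BMI = 57.06 kg/m^2


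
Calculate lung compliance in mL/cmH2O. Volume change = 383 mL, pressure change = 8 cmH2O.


C = dV / dP
C = 383 / 8
C = 47.88 mL/cmH2O


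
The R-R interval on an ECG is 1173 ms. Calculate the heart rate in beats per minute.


HR = 60 / RR_interval(s)
RR = 1173 ms = 1.173 s
HR = 60 / 1.173 = 51.15 bpm


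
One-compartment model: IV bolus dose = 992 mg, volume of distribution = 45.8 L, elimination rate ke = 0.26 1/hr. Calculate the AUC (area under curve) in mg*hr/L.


C0 = Dose/Vd = 992/45.8 = 21.6594 mg/L
AUC = C0/ke = 21.6594/0.26
AUC = 83.31 mg*hr/L


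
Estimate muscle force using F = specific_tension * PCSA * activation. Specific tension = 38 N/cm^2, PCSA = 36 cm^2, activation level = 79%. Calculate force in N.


F = sigma * PCSA * activation
F = 38 * 36 * 0.79
F = 1081 N


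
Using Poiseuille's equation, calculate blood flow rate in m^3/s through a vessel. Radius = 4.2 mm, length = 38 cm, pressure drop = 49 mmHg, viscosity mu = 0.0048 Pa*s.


Q = pi*r^4*dP / (8*mu*L)
r = 0.0042 m, L = 0.38 m
dP = 49 mmHg = 6532.778 Pa
Q = 4.3765e-04 m^3/s


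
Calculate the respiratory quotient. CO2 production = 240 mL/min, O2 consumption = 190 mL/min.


RQ = VCO2 / VO2
RQ = 240 / 190
RQ = 1.263


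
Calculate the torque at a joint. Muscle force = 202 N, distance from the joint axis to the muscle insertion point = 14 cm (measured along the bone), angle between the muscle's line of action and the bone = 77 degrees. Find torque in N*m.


Torque = F * d * sin(theta)   (moment arm = d*sin(theta))
d = 14 cm = 0.14 m
Torque = 202 * 0.14 * sin(77)
Torque = 27.56 N*m


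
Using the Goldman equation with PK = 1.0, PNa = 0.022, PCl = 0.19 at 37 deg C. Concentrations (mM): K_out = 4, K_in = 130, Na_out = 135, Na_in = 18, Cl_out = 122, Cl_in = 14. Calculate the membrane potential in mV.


Vm = (RT/F)*ln((PK*Ko + PNa*Nao + PCl*Cli)/(PK*Ki + PNa*Nai + PCl*Clo))
Numer = 9.63, Denom = 153.576
Vm = -74.01 mV


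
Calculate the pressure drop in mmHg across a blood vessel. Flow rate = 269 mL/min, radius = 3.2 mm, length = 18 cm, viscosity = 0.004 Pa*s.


dP = 8*mu*L*Q / (pi*r^4)
Q = 269 mL/min = 4.48333e-06 m^3/s
dP = 78.3923 Pa = 78.3923 / 133.322 mmHg = 0.588 mmHg


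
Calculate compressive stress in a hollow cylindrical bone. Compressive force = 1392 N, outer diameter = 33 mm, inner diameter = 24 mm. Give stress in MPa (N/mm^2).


A = pi*(r_o^2 - r_i^2)
r_o = 16.5 mm, r_i = 12 mm
A = 402.909 mm^2
sigma = F/A = 1392 / 402.909
sigma = 3.455 MPa


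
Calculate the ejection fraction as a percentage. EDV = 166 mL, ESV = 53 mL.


SV = EDV - ESV = 166 - 53 = 113 mL
EF = SV/EDV * 100 = 113/166 * 100
EF = 68.07%


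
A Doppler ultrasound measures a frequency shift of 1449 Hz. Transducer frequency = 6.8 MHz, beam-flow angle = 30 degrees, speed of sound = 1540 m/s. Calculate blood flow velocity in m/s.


v = fd * c / (2 * f0 * cos(theta))
v = 1449 * 1540 / (2 * 6.8000e+06 * cos(30))
v = 0.1895 m/s


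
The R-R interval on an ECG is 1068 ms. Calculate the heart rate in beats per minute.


HR = 60 / RR_interval(s)
RR = 1068 ms = 1.068 s
HR = 60 / 1.068 = 56.18 bpm


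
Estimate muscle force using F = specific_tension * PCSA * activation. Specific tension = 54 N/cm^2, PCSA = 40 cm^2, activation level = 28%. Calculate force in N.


F = sigma * PCSA * activation
F = 54 * 40 * 0.28
F = 604.8 N


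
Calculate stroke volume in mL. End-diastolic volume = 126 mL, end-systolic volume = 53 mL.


SV = EDV - ESV
SV = 126 - 53
SV = 73 mL


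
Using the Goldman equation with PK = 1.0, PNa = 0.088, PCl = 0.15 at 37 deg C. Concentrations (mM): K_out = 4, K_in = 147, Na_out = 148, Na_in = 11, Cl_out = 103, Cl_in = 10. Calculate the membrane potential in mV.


Vm = (RT/F)*ln((PK*Ko + PNa*Nao + PCl*Cli)/(PK*Ki + PNa*Nai + PCl*Clo))
Numer = 18.524, Denom = 163.418
Vm = -58.19 mV


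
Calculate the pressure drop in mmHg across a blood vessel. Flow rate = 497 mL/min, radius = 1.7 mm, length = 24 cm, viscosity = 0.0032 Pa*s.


dP = 8*mu*L*Q / (pi*r^4)
Q = 497 mL/min = 8.28333e-06 m^3/s
dP = 1939.59 Pa = 1939.59 / 133.322 mmHg = 14.55 mmHg


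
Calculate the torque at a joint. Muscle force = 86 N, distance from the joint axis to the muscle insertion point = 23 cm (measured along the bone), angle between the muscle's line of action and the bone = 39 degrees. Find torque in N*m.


Torque = F * d * sin(theta)   (moment arm = d*sin(theta))
d = 23 cm = 0.23 m
Torque = 86 * 0.23 * sin(39)
Torque = 12.45 N*m


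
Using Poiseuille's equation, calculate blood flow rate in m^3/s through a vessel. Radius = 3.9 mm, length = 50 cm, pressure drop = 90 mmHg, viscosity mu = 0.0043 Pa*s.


Q = pi*r^4*dP / (8*mu*L)
r = 0.0039 m, L = 0.5 m
dP = 90 mmHg = 11998.98 Pa
Q = 5.0702e-04 m^3/s


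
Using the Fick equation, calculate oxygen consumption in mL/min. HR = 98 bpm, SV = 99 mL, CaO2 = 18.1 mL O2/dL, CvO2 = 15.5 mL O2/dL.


CO = HR*SV = 98*99/1000 = 9.702 L/min
a-v O2 diff = 18.1 - 15.5 = 2.6 mL/dL
VO2 = CO * (CaO2-CvO2) * 10 dL/L
VO2 = 9.702 * 2.6 * 10
VO2 = 252.3 mL/min


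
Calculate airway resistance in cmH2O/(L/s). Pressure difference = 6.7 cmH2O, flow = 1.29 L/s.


R = dP / flow
R = 6.7 / 1.29
R = 5.194 cmH2O/(L/s)


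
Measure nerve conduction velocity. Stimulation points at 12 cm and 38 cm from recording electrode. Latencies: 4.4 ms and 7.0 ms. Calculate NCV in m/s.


Distance = (38 - 12) / 100 = 0.26 m
dt = (7.0 - 4.4) / 1000 = 0.0026 s
NCV = dist / dt = 100 m/s


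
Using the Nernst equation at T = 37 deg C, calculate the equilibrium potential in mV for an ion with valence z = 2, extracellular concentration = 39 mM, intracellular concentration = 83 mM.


E = (RT/(zF)) * ln(C_out/C_in)
T = 37 + 273.15 = 310.15 K
E = (8.314 * 310.15 / (2 * 96485)) * ln(39/83)
E = -10.09 mV


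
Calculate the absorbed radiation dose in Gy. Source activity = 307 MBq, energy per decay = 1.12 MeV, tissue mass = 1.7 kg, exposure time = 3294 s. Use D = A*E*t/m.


A = 307 MBq = 3.0700e+08 Bq
E = 1.12 MeV = 1.79424e-13 J
D = A*E*t/m = 3.0700e+08*1.79424e-13*3294/1.7
D = 0.1067 Gy


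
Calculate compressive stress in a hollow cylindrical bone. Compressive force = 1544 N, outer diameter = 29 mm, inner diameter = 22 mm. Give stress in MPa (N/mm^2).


A = pi*(r_o^2 - r_i^2)
r_o = 14.5 mm, r_i = 11 mm
A = 280.387 mm^2
sigma = F/A = 1544 / 280.387
sigma = 5.507 MPa


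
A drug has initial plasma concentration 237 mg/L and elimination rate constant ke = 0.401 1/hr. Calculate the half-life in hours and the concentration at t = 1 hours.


t_half = ln(2) / ke = 0.693147 / 0.401 = 1.729 hr
C(t) = C0 * exp(-ke*t) = 237 * exp(-0.401*1)
C(1) = 158.7 mg/L


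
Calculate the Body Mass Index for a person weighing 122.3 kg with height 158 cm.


BMI = weight / height^2
height = 158 cm = 1.58 m
BMI = 122.3 / 1.58^2
BMI = 48.99 kg/m^2


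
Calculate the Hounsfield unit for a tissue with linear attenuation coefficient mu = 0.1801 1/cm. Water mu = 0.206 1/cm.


HU = ((mu_tissue - mu_water) / mu_water) * 1000
HU = ((0.1801 - 0.206) / 0.206) * 1000
HU = -125.7


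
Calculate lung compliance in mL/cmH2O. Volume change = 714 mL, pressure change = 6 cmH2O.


C = dV / dP
C = 714 / 6
C = 119 mL/cmH2O


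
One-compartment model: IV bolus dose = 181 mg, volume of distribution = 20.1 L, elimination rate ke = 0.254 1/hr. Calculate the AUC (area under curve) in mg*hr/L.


C0 = Dose/Vd = 181/20.1 = 9.00498 mg/L
AUC = C0/ke = 9.00498/0.254
AUC = 35.45 mg*hr/L


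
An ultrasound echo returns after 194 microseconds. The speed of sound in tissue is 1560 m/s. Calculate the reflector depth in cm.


depth = c * t / 2
t = 194 us = 1.9400e-04 s
depth = 1560 * 1.9400e-04 / 2
depth = 0.15132 m = 15.132 cm


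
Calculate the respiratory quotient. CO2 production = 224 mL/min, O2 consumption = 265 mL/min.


RQ = VCO2 / VO2
RQ = 224 / 265
RQ = 0.8453


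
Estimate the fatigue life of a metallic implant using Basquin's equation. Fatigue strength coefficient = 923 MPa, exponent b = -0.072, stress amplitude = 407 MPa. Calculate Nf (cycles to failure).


sigma_a = sigma_f' * (2Nf)^b
2Nf = (sigma_a/sigma_f')^(1/b)
2Nf = (407/923)^(1/-0.072)
2Nf = 86894.075
Nf = 4.345e+04


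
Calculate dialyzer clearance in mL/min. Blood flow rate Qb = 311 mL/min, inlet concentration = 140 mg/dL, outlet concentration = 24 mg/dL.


K = Qb * (Cb_in - Cb_out) / Cb_in
K = 311 * (140 - 24) / 140
K = 257.7 mL/min


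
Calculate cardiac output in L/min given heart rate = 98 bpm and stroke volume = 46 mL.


CO = HR * SV
CO = 98 * 46 / 1000
CO = 4.508 L/min


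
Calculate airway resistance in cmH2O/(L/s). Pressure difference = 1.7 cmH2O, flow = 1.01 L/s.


R = dP / flow
R = 1.7 / 1.01
R = 1.683 cmH2O/(L/s)


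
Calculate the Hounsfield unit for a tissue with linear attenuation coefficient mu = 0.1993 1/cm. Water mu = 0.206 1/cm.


HU = ((mu_tissue - mu_water) / mu_water) * 1000
HU = ((0.1993 - 0.206) / 0.206) * 1000
HU = -32.52
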